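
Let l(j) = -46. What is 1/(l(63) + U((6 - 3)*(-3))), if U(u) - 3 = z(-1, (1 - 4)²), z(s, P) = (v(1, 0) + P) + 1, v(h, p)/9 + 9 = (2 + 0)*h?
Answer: -1/96 ≈ -0.010417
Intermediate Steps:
v(h, p) = -81 + 18*h (v(h, p) = -81 + 9*((2 + 0)*h) = -81 + 9*(2*h) = -81 + 18*h)
z(s, P) = -62 + P (z(s, P) = ((-81 + 18*1) + P) + 1 = ((-81 + 18) + P) + 1 = (-63 + P) + 1 = -62 + P)
U(u) = -50 (U(u) = 3 + (-62 + (1 - 4)²) = 3 + (-62 + (-3)²) = 3 + (-62 + 9) = 3 - 53 = -50)
1/(l(63) + U((6 - 3)*(-3))) = 1/(-46 - 50) = 1/(-96) = -1/96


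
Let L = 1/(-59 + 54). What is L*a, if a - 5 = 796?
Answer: -801/5 ≈ -160.20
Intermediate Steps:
a = 801 (a = 5 + 796 = 801)
L = -⅕ (L = 1/(-5) = -⅕ ≈ -0.20000)
L*a = -⅕*801 = -801/5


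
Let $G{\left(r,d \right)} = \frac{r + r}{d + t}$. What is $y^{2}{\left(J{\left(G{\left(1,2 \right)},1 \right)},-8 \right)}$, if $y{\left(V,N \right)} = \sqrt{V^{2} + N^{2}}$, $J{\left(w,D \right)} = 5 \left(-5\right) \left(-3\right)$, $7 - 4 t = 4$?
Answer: $5689$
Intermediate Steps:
$t = \frac{3}{4}$ ($t = \frac{7}{4} - 1 = \frac{3}{4} \approx 0.75$)
$G{\left(r,d \right)} = \frac{2 r}{\frac{3}{4} + d}$ ($G{\left(r,d \right)} = \frac{r + r}{d + \frac{3}{4}} = \frac{2 r}{\frac{3}{4} + d}$)
$J{\left(w,D \right)} = 75$ ($J{\left(w,D \right)} = \left(-25\right) \left(-3\right) = 75$)
$y{\left(V,N \right)} = \sqrt{N^{2} + V^{2}}$
$y^{2}{\left(J{\left(G{\left(1,2 \right)},1 \right)},-8 \right)} = \left(\sqrt{\left(-8\right)^{2} + 75^{2}}\right)^{2} = \left(\sqrt{64 + 5625}\right)^{2} = \left(\sqrt{5689}\right)^{2} = 5689$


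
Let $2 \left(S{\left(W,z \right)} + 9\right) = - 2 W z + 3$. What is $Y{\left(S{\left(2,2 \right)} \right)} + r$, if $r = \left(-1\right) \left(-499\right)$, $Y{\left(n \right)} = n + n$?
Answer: $476$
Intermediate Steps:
$S{\left(W,z \right)} = - \frac{15}{2} - W z$ ($S{\left(W,z \right)} = -9 + \frac{- 2 W z + 3}{2} = -9 + \frac{3 - 2 W z}{2} = -9 - \left(- \frac{3}{2} + W z\right) = - \frac{15}{2} - W z$)
$Y{\left(n \right)} = 2 n$
$r = 499$
$Y{\left(S{\left(2,2 \right)} \right)} + r = 2 \left(- \frac{15}{2} - 2 \cdot 2\right) + 499 = 2 \left(- \frac{15}{2} - 4\right) + 499 = 2 \left(- \frac{23}{2}\right) + 499 = -23 + 499 = 476$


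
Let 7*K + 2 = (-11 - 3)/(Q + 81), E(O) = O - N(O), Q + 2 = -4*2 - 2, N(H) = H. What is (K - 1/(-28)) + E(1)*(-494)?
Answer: -77/276 ≈ -0.27899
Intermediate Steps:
Q = -12 (Q = -2 + (-4*2 - 2) = -2 + (-8 - 2) = -2 - 10 = -12)
E(O) = 0 (E(O) = O - O = 0)
K = -152/483 (K = -2/7 + ((-11 - 3)/(-12 + 81))/7 = -2/7 + (-14/69)/7 = -2/7 + (-14*1/69)/7 = -2/7 + (1/7)*(-14/69) = -2/7 - 2/69 = -152/483 ≈ -0.31470)
(K - 1/(-28)) + E(1)*(-494) = (-152/483 - 1/(-28)) + 0*(-494) = (-152/483 - 1*(-1/28)) + 0 = (-152/483 + 1/28) + 0 = -77/276 + 0 = -77/276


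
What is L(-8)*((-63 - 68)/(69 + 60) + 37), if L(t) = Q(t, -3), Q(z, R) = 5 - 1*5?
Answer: 0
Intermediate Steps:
Q(z, R) = 0 (Q(z, R) = 5 - 5 = 0)
L(t) = 0
L(-8)*((-63 - 68)/(69 + 60) + 37) = 0*((-63 - 68)/(69 + 60) + 37) = 0*(-131/129 + 37) = 0*(4642/129) = 0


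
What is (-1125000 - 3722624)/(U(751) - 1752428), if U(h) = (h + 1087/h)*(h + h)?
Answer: 1211906/155563 ≈ 7.7905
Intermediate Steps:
U(h) = 2*h*(h + 1087/h) (U(h) = (h + 1087/h)*(2*h) = 2*h*(h + 1087/h))
(-1125000 - 3722624)/(U(751) - 1752428) = (-1125000 - 3722624)/((2174 + 2*751²) - 1752428) = -4847624/((2174 + 2*564001) - 1752428) = -4847624/((2174 + 1128002) - 1752428) = -4847624/(1130176 - 1752428) = -4847624/(-622252) = -4847624*(-1/622252) = 1211906/155563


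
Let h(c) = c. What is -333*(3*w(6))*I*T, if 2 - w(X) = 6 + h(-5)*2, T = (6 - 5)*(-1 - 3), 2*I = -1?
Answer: -11988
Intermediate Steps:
I = -½ (I = (½)*(-1) = -½ ≈ -0.50000)
T = -4 (T = 1*(-4) = -4)
w(X) = 6 (w(X) = 2 - (6 - 5*2) = 2 - (6 - 10) = 2 - 1*(-4) = 2 + 4 = 6)
-333*(3*w(6))*I*T = -333*(3*6)*(-½)*(-4) = -333*18*(-½)*(-4) = -(-2997)*(-4) = -333*36 = -11988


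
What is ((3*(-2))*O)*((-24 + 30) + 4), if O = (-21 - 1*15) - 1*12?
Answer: 2880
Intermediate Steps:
O = -48 (O = (-21 - 15) - 12 = -36 - 12 = -48)
((3*(-2))*O)*((-24 + 30) + 4) = ((3*(-2))*(-48))*((-24 + 30) + 4) = (-6*(-48))*(6 + 4) = 288*10 = 2880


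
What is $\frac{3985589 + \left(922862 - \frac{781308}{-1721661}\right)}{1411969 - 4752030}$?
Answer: $- \frac{2816896479473}{1916817587107} \approx -1.4696$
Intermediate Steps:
$\frac{3985589 + \left(922862 - \frac{781308}{-1721661}\right)}{1411969 - 4752030} = \frac{3985589 + \left(922862 - 781308 \left(- \frac{1}{1721661}\right)\right)}{-3340061} = \left(3985589 + \left(922862 - - \frac{260436}{573887}\right)\right) \left(- \frac{1}{3340061}\right) = \left(3985589 + \left(922862 + \frac{260436}{573887}\right)\right) \left(- \frac{1}{3340061}\right) = \left(3985589 + \frac{529618765030}{573887}\right) \left(- \frac{1}{3340061}\right) = \frac{2816896479473}{573887} \left(- \frac{1}{3340061}\right) = - \frac{2816896479473}{1916817587107}$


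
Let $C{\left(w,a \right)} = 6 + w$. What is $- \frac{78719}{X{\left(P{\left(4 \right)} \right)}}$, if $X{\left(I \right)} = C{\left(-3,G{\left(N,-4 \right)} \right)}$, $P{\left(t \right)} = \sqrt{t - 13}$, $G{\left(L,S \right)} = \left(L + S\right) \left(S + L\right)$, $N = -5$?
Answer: $- \frac{78719}{3} \approx -26240.0$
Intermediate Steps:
$G{\left(L,S \right)} = \left(L + S\right)^{2}$ ($G{\left(L,S \right)} = \left(L + S\right) \left(L + S\right) = \left(L + S\right)^{2}$)
$P{\left(t \right)} = \sqrt{-13 + t}$
$X{\left(I \right)} = 3$ ($X{\left(I \right)} = 6 - 3 = 3$)
$- \frac{78719}{X{\left(P{\left(4 \right)} \right)}} = - \frac{78719}{3}$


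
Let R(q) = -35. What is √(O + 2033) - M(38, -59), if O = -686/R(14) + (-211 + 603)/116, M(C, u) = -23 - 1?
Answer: 24 + √43226965/145 ≈ 69.343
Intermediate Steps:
M(C, u) = -24
O = 3332/145 (O = -686/(-35) + (-211 + 603)/116 = -686*(-1/35) + 392*(1/116) = 98/5 + 98/29 = 3332/145 ≈ 22.979)
√(O + 2033) - M(38, -59) = √(3332/145 + 2033) - 1*(-24) = √(298117/145) + 24 = √43226965/145 + 24 = 24 + √43226965/145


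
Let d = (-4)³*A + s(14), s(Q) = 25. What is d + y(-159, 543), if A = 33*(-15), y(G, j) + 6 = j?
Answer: 32242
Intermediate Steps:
y(G, j) = -6 + j
A = -495
d = 31705 (d = (-4)³*(-495) + 25 = -64*(-495) + 25 = 31680 + 25 = 31705)
d + y(-159, 543) = 31705 + (-6 + 543) = 31705 + 537 = 32242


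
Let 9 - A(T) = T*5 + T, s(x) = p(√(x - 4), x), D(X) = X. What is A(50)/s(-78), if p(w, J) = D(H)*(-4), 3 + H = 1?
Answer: -291/8 ≈ -36.375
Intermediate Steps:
H = -2 (H = -3 + 1 = -2)
p(w, J) = 8 (p(w, J) = -2*(-4) = 8)
s(x) = 8
A(T) = 9 - 6*T (A(T) = 9 - (T*5 + T) = 9 - (5*T + T) = 9 - 6*T)
A(50)/s(-78) = (9 - 6*50)/8 = (9 - 300)*(⅛) = -291*⅛ = -291/8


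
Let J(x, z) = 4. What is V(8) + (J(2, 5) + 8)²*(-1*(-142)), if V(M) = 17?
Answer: 20465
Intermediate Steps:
V(8) + (J(2, 5) + 8)²*(-1*(-142)) = 17 + (4 + 8)²*(-1*(-142)) = 17 + 12²*142 = 17 + 144*142 = 17 + 20448 = 20465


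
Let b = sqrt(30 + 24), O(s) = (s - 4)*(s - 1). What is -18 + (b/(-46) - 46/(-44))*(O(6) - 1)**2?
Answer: 1467/22 - 243*sqrt(6)/46 ≈ 53.742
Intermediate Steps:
O(s) = (-1 + s)*(-4 + s) (O(s) = (-4 + s)*(-1 + s) = (-1 + s)*(-4 + s))
b = 3*sqrt(6) (b = sqrt(54) = 3*sqrt(6) ≈ 7.3485)
-18 + (b/(-46) - 46/(-44))*(O(6) - 1)**2 = -18 + ((3*sqrt(6))/(-46) - 46/(-44))*((4 + 6**2 - 5*6) - 1)**2 = -18 + ((3*sqrt(6))*(-1/46) - 46*(-1/44))*((4 + 36 - 30) - 1)**2 = -18 + (-3*sqrt(6)/46 + 23/22)*(10 - 1)**2 = -18 + (23/22 - 3*sqrt(6)/46)*9**2 = -18 + (23/22 - 3*sqrt(6)/46)*81 = -18 + (1863/22 - 243*sqrt(6)/46) = 1467/22 - 243*sqrt(6)/46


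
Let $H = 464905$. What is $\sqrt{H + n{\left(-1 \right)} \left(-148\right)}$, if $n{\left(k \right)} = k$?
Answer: $\sqrt{465053} \approx 681.95$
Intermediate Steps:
$\sqrt{H + n{\left(-1 \right)} \left(-148\right)} = \sqrt{464905 - -148} = \sqrt{464905 + 148} = \sqrt{465053}$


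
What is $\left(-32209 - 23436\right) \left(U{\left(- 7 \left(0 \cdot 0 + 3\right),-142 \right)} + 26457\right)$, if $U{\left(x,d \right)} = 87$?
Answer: $-1477040880$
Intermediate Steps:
$\left(-32209 - 23436\right) \left(U{\left(- 7 \left(0 \cdot 0 + 3\right),-142 \right)} + 26457\right) = \left(-32209 - 23436\right) \left(87 + 26457\right) = \left(-55645\right) 26544 = -1477040880$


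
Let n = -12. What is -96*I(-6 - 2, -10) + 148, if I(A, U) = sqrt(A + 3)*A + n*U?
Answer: -11372 + 768*I*sqrt(5) ≈ -11372.0 + 1717.3*I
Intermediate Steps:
I(A, U) = -12*U + A*sqrt(3 + A) (I(A, U) = sqrt(A + 3)*A - 12*U = sqrt(3 + A)*A - 12*U = A*sqrt(3 + A) - 12*U = -12*U + A*sqrt(3 + A))
-96*I(-6 - 2, -10) + 148 = -96*(-12*(-10) + (-6 - 2)*sqrt(3 + (-6 - 2))) + 148 = -96*(120 - 8*sqrt(3 - 8)) + 148 = -96*(120 - 8*I*sqrt(5)) + 148 = (-11520 + 768*I*sqrt(5)) + 148 = -11372 + 768*I*sqrt(5)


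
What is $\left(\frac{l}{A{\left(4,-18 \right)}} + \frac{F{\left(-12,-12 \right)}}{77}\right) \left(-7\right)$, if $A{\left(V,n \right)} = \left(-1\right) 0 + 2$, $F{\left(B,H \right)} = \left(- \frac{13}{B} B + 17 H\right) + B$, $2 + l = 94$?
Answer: $- \frac{3313}{11} \approx -301.18$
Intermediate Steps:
$l = 92$ ($l = -2 + 94 = 92$)
$F{\left(B,H \right)} = -13 + B + 17 H$ ($F{\left(B,H \right)} = \left(-13 + 17 H\right) + B = -13 + B + 17 H$)
$A{\left(V,n \right)} = 2$ ($A{\left(V,n \right)} = 0 + 2 = 2$)
$\left(\frac{l}{A{\left(4,-18 \right)}} + \frac{F{\left(-12,-12 \right)}}{77}\right) \left(-7\right) = \left(\frac{92}{2} + \frac{-13 - 12 + 17 \left(-12\right)}{77}\right) \left(-7\right) = \left(92 \cdot \frac{1}{2} + \left(-13 - 12 - 204\right) \frac{1}{77}\right) \left(-7\right) = \left(46 - \frac{229}{77}\right) \left(-7\right) = \frac{3313}{77} \left(-7\right) = - \frac{3313}{11}$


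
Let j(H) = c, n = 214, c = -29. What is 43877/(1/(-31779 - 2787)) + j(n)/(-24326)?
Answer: -36894085844503/24326 ≈ -1.5167e+9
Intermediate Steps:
j(H) = -29
43877/(1/(-31779 - 2787)) + j(n)/(-24326) = 43877/(1/(-31779 - 2787)) - 29/(-24326) = 43877/(1/(-34566)) - 29*(-1/24326) = 43877/(-1/34566) + 29/24326 = 43877*(-34566) + 29/24326 = -1516652382 + 29/24326 = -36894085844503/24326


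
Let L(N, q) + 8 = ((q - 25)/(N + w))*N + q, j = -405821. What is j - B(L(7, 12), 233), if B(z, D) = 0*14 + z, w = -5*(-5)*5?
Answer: -53568809/132 ≈ -4.0582e+5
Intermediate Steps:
w = 125 (w = 25*5 = 125)
L(N, q) = -8 + q + N*(-25 + q)/(125 + N) (L(N, q) = -8 + (((q - 25)/(N + 125))*N + q) = -8 + (((-25 + q)/(125 + N))*N + q) = -8 + (N*(-25 + q)/(125 + N) + q) = -8 + (q + N*(-25 + q)/(125 + N)) = -8 + q + N*(-25 + q)/(125 + N))
B(z, D) = z (B(z, D) = 0 + z = z)
j - B(L(7, 12), 233) = -405821 - (-1000 - 33*7 + 125*12 + 2*7*12)/(125 + 7) = -405821 - (-1000 - 231 + 1500 + 168)/132 = -405821 - 437/132 = -53568809/132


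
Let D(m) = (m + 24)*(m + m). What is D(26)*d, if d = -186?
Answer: -483600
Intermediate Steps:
D(m) = 2*m*(24 + m) (D(m) = (24 + m)*(2*m) = 2*m*(24 + m))
D(26)*d = (2*26*(24 + 26))*(-186) = (2*26*50)*(-186) = 2600*(-186) = -483600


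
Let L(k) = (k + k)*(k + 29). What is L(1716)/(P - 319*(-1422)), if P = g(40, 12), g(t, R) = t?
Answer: 2994420/226829 ≈ 13.201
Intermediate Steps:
P = 40
L(k) = 2*k*(29 + k) (L(k) = (2*k)*(29 + k) = 2*k*(29 + k))
L(1716)/(P - 319*(-1422)) = (2*1716*(29 + 1716))/(40 - 319*(-1422)) = (2*1716*1745)/(40 + 453618) = 5988840/453658 = 5988840*(1/453658) = 2994420/226829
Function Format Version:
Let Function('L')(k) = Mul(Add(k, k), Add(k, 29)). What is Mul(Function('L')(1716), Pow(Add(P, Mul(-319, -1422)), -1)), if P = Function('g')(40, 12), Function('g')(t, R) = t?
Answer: Rational(2994420, 226829) ≈ 13.201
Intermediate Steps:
P = 40
Function('L')(k) = Mul(2, k, Add(29, k)) (Function('L')(k) = Mul(Mul(2, k), Add(29, k)) = Mul(2, k, Add(29, k)))
Mul(Function('L')(1716), Pow(Add(P, Mul(-319, -1422)), -1)) = Mul(Mul(2, 1716, Add(29, 1716)), Pow(Add(40, Mul(-319, -1422)), -1)) = Mul(Mul(2, 1716, 1745), Pow(Add(40, 453618), -1)) = Mul(5988840, Pow(453658, -1)) = Mul(5988840, Rational(1, 453658)) = Rational(2994420, 226829)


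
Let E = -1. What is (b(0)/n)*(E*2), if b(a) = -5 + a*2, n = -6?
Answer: -5/3 ≈ -1.6667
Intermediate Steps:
b(a) = -5 + 2*a
(b(0)/n)*(E*2) = ((-5 + 2*0)/(-6))*(-1*2) = ((-5 + 0)*(-⅙))*(-2) = -5*(-⅙)*(-2) = (⅚)*(-2) = -5/3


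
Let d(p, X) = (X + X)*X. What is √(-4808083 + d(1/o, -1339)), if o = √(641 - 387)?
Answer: I*√1222241 ≈ 1105.6*I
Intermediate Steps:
o = √254 ≈ 15.937
d(p, X) = 2*X² (d(p, X) = (2*X)*X = 2*X²)
√(-4808083 + d(1/o, -1339)) = √(-4808083 + 2*(-1339)²) = √(-4808083 + 2*1792921) = √(-4808083 + 3585842) = √(-1222241) = I*√1222241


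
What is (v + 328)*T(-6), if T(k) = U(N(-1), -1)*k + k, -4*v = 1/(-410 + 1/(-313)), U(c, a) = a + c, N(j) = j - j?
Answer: 0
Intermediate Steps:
N(j) = 0
v = 313/513324 (v = -1/(4*(-410 + 1/(-313))) = -1/(4*(-410 - 1/313)) = -1/(4*(-128331/313)) = -¼*(-313/128331) = 313/513324 ≈ 0.00060975)
T(k) = 0 (T(k) = (-1 + 0)*k + k = -k + k = 0)
(v + 328)*T(-6) = (313/513324 + 328)*0 = (168370585/513324)*0 = 0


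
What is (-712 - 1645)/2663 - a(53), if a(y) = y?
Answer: -143496/2663 ≈ -53.885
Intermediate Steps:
(-712 - 1645)/2663 - a(53) = (-712 - 1645)/2663 - 1*53 = -2357*1/2663 - 53 = -2357/2663 - 53 = -143496/2663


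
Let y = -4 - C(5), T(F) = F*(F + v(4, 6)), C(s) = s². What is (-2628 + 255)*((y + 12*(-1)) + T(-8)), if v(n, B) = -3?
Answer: -111531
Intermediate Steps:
T(F) = F*(-3 + F) (T(F) = F*(F - 3) = F*(-3 + F))
y = -29 (y = -4 - 1*5² = -4 - 1*25 = -4 - 25 = -29)
(-2628 + 255)*((y + 12*(-1)) + T(-8)) = (-2628 + 255)*((-29 + 12*(-1)) - 8*(-3 - 8)) = -2373*((-29 - 12) - 8*(-11)) = -2373*(-41 + 88) = -2373*47 = -111531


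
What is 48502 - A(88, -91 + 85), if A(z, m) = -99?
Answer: 48601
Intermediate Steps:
48502 - A(88, -91 + 85) = 48502 - 1*(-99) = 48502 + 99 = 48601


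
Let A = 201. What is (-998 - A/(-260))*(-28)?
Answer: 1814953/65 ≈ 27922.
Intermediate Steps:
(-998 - A/(-260))*(-28) = (-998 - 201/(-260))*(-28) = (-998 - 201*(-1)/260)*(-28) = (-998 - 1*(-201/260))*(-28) = (-998 + 201/260)*(-28) = -259279/260*(-28) = 1814953/65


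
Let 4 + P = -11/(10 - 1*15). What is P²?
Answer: 81/25 ≈ 3.2400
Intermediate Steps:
P = -9/5 (P = -4 - 11/(10 - 1*15) = -4 - 11/(10 - 15) = -4 - 11/(-5) = -4 - 11*(-⅕) = -4 + 11/5 = -9/5 ≈ -1.8000)
P² = (-9/5)² = 81/25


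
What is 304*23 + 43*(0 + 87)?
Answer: 10733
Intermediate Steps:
304*23 + 43*(0 + 87) = 6992 + 43*87 = 6992 + 3741 = 10733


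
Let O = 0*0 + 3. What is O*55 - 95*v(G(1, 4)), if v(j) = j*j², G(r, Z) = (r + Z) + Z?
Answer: -69090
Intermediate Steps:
G(r, Z) = r + 2*Z (G(r, Z) = (Z + r) + Z = r + 2*Z)
v(j) = j³
O = 3 (O = 0 + 3 = 3)
O*55 - 95*v(G(1, 4)) = 3*55 - 95*(1 + 2*4)³ = 165 - 95*(1 + 8)³ = 165 - 95*9³ = 165 - 95*729 = 165 - 69255 = -69090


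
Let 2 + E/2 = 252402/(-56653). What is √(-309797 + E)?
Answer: I*√994354242531621/56653 ≈ 556.61*I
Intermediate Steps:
E = -731416/56653 (E = -4 + 2*(252402/(-56653)) = -4 + 2*(252402*(-1/56653)) = -4 + 2*(-252402/56653) = -4 - 504804/56653 = -731416/56653 ≈ -12.910)
√(-309797 + E) = √(-309797 - 731416/56653) = √(-17551660857/56653) = I*√994354242531621/56653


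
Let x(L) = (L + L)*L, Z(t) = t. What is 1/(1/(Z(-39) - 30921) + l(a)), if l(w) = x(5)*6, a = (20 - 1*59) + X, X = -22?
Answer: 30960/9287999 ≈ 0.0033333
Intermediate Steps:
a = -61 (a = (20 - 1*59) - 22 = (20 - 59) - 22 = -39 - 22 = -61)
x(L) = 2*L² (x(L) = (2*L)*L = 2*L²)
l(w) = 300 (l(w) = (2*5²)*6 = (2*25)*6 = 50*6 = 300)
1/(1/(Z(-39) - 30921) + l(a)) = 1/(1/(-39 - 30921) + 300) = 1/(1/(-30960) + 300) = 1/(-1/30960 + 300) = 1/(9287999/30960) = 30960/9287999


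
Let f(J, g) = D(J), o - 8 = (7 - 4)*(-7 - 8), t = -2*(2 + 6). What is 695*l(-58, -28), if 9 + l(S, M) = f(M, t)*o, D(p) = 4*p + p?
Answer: 3593845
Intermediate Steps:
t = -16 (t = -2*8 = -16)
o = -37 (o = 8 + (7 - 4)*(-7 - 8) = 8 + 3*(-15) = 8 - 45 = -37)
D(p) = 5*p
f(J, g) = 5*J
l(S, M) = -9 - 185*M (l(S, M) = -9 + (5*M)*(-37) = -9 - 185*M)
695*l(-58, -28) = 695*(-9 - 185*(-28)) = 695*(-9 + 5180) = 695*5171 = 3593845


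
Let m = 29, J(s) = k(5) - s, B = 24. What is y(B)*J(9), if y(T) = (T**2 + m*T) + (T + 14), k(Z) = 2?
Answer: -9170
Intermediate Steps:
J(s) = 2 - s
y(T) = 14 + T**2 + 30*T (y(T) = (T**2 + 29*T) + (T + 14) = (T**2 + 29*T) + (14 + T) = 14 + T**2 + 30*T)
y(B)*J(9) = (14 + 24**2 + 30*24)*(2 - 1*9) = (14 + 576 + 720)*(2 - 9) = 1310*(-7) = -9170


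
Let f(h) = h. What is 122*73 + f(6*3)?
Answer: 8924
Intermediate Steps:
122*73 + f(6*3) = 122*73 + 6*3 = 8906 + 18 = 8924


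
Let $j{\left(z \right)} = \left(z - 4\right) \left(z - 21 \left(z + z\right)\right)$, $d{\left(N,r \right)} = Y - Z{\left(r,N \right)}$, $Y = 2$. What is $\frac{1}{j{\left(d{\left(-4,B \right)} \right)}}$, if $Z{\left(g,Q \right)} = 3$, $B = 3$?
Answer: $- \frac{1}{205} \approx -0.0048781$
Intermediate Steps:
$d{\left(N,r \right)} = -1$ ($d{\left(N,r \right)} = 2 - 3 = -1$)
$j{\left(z \right)} = - 41 z \left(-4 + z\right)$ ($j{\left(z \right)} = \left(-4 + z\right) \left(z - 21 \cdot 2 z\right) = \left(-4 + z\right) \left(z - 42 z\right) = \left(-4 + z\right) \left(- 41 z\right) = - 41 z \left(-4 + z\right)$)
$\frac{1}{j{\left(d{\left(-4,B \right)} \right)}} = \frac{1}{41 \left(-1\right) \left(4 - -1\right)} = \frac{1}{41 \left(-1\right) \left(4 + 1\right)} = \frac{1}{41 \left(-1\right) 5} = \frac{1}{-205} = - \frac{1}{205}$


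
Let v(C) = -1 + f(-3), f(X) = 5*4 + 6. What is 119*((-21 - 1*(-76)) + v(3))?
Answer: 9520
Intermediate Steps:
f(X) = 26 (f(X) = 20 + 6 = 26)
v(C) = 25 (v(C) = -1 + 26 = 25)
119*((-21 - 1*(-76)) + v(3)) = 119*((-21 - 1*(-76)) + 25) = 119*((-21 + 76) + 25) = 119*(55 + 25) = 119*80 = 9520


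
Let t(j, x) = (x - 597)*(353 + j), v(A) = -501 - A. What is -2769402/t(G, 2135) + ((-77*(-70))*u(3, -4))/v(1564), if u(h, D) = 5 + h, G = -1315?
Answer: -829709137/43646902 ≈ -19.010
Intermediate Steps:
t(j, x) = (-597 + x)*(353 + j)
-2769402/t(G, 2135) + ((-77*(-70))*u(3, -4))/v(1564) = -2769402/(-210741 - 597*(-1315) + 353*2135 - 1315*2135) + ((-77*(-70))*(5 + 3))/(-501 - 1*1564) = -2769402/(-210741 + 785055 + 753655 - 2807525) + (5390*8)/(-501 - 1564) = -2769402/(-1479556) + 43120/(-2065) = -2769402*(-1/1479556) + 43120*(-1/2065) = 1384701/739778 - 1232/59 = -829709137/43646902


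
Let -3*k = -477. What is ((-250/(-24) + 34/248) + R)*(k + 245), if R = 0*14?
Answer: 396526/93 ≈ 4263.7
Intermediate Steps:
k = 159 (k = -⅓*(-477) = 159)
R = 0
((-250/(-24) + 34/248) + R)*(k + 245) = ((-250/(-24) + 34/248) + 0)*(159 + 245) = ((-250*(-1/24) + 34*(1/248)) + 0)*404 = ((125/12 + 17/124) + 0)*404 = (1963/186 + 0)*404 = (1963/186)*404 = 396526/93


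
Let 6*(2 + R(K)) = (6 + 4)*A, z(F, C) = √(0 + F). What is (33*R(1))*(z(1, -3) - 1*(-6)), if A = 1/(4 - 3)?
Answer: -77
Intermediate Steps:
A = 1 (A = 1/1 = 1)
z(F, C) = √F
R(K) = -⅓ (R(K) = -2 + ((6 + 4)*1)/6 = -2 + (10*1)/6 = -2 + (⅙)*10 = -2 + 5/3 = -⅓)
(33*R(1))*(z(1, -3) - 1*(-6)) = (33*(-⅓))*(√1 - 1*(-6)) = -11*(1 + 6) = -11*7 = -77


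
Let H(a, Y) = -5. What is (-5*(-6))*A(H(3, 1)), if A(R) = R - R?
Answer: 0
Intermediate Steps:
A(R) = 0
(-5*(-6))*A(H(3, 1)) = -5*(-6)*0 = 30*0 = 0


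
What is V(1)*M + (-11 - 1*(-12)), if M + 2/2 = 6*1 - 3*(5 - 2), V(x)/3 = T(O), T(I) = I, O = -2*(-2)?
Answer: -47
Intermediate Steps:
O = 4
V(x) = 12 (V(x) = 3*4 = 12)
M = -4 (M = -1 + (6*1 - 3*(5 - 2)) = -1 + (6 - 3*3) = -1 + (6 - 9) = -1 - 3 = -4)
V(1)*M + (-11 - 1*(-12)) = 12*(-4) + (-11 - 1*(-12)) = -48 + (-11 + 12) = -48 + 1 = -47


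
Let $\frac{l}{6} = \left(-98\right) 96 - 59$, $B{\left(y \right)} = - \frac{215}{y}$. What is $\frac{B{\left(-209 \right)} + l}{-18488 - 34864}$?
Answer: $\frac{11871403}{11150568} \approx 1.0646$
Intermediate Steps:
$l = -56802$ ($l = 6 \left(\left(-98\right) 96 - 59\right) = 6 \left(-9408 - 59\right) = 6 \left(-9467\right) = -56802$)
$\frac{B{\left(-209 \right)} + l}{-18488 - 34864} = \frac{- \frac{215}{-209} - 56802}{-18488 - 34864} = \frac{\left(-215\right) \left(- \frac{1}{209}\right) - 56802}{-53352} = \left(\frac{215}{209} - 56802\right) \left(- \frac{1}{53352}\right) = \left(- \frac{11871403}{209}\right) \left(- \frac{1}{53352}\right) = \frac{11871403}{11150568}$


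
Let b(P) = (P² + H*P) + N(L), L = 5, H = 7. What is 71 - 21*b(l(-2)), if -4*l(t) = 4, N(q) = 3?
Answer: 134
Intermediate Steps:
l(t) = -1 (l(t) = -¼*4 = -1)
b(P) = 3 + P² + 7*P (b(P) = (P² + 7*P) + 3 = 3 + P² + 7*P)
71 - 21*b(l(-2)) = 71 - 21*(3 + (-1)² + 7*(-1)) = 71 - 21*(3 + 1 - 7) = 71 - 21*(-3) = 71 + 63 = 134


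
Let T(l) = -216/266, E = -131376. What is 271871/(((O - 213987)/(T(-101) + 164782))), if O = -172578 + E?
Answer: -313594584482/3625587 ≈ -86495.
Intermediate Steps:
T(l) = -108/133 (T(l) = -216*1/266 = -108/133)
O = -303954 (O = -172578 - 131376 = -303954)
271871/(((O - 213987)/(T(-101) + 164782))) = 271871/(((-303954 - 213987)/(-108/133 + 164782))) = 271871/((-517941/21915898/133)) = 271871/((-517941*133/21915898)) = 271871/(-68886153/21915898) = 271871*(-21915898/68886153) = -313594584482/3625587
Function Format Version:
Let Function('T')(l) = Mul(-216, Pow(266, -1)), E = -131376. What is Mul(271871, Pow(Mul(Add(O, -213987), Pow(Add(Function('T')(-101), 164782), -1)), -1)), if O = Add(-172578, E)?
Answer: Rational(-313594584482, 3625587) ≈ -86495.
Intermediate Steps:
Function('T')(l) = Rational(-108, 133) (Function('T')(l) = Mul(-216, Rational(1, 266)) = Rational(-108, 133))
O = -303954 (O = Add(-172578, -131376) = -303954)
Mul(271871, Pow(Mul(Add(O, -213987), Pow(Add(Function('T')(-101), 164782), -1)), -1)) = Mul(271871, Pow(Mul(Add(-303954, -213987), Pow(Add(Rational(-108, 133), 164782), -1)), -1)) = Mul(271871, Pow(Mul(-517941, Pow(Rational(21915898, 133), -1)), -1)) = Mul(271871, Pow(Mul(-517941, Rational(133, 21915898)), -1)) = Mul(271871, Pow(Rational(-68886153, 21915898), -1)) = Mul(271871, Rational(-21915898, 68886153)) = Rational(-313594584482, 3625587)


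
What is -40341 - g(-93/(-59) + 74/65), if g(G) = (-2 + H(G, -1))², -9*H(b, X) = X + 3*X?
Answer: -3267817/81 ≈ -40343.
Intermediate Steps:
H(b, X) = -4*X/9 (H(b, X) = -(X + 3*X)/9 = -4*X/9)
g(G) = 196/81 (g(G) = (-2 - 4/9*(-1))² = (-2 + 4/9)² = (-14/9)² = 196/81)
-40341 - g(-93/(-59) + 74/65) = -40341 - 1*196/81 = -40341 - 196/81 = -3267817/81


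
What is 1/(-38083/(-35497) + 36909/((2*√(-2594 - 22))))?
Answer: 4715190891488/572177062187954675 + 62008941286908*I*√654/572177062187954675 ≈ 8.2408e-6 + 0.0027715*I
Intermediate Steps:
1/(-38083/(-35497) + 36909/((2*√(-2594 - 22)))) = 1/(-38083*(-1/35497) + 36909/((2*√(-2616)))) = 1/(38083/35497 + 36909/((2*(2*I*√654)))) = 1/(38083/35497 + 36909/((4*I*√654))) = 1/(38083/35497 + 36909*(-I*√654/2616)) = 1/(38083/35497 - 12303*I*√654/872)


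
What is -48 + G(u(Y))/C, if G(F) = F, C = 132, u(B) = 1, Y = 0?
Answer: -6335/132 ≈ -47.992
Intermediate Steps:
-48 + G(u(Y))/C = -48 + 1/132 = -6335/132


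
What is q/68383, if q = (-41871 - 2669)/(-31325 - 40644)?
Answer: 44540/4921456127 ≈ 9.0502e-6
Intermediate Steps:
q = 44540/71969 (q = -44540/(-71969) = -44540*(-1/71969) = 44540/71969 ≈ 0.61888)
q/68383 = (44540/71969)/68383 = (44540/71969)*(1/68383) = 44540/4921456127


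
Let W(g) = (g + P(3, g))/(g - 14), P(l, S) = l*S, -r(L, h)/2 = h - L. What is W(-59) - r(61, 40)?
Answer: -2830/73 ≈ -38.767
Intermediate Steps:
r(L, h) = -2*h + 2*L (r(L, h) = -2*(h - L) = -2*h + 2*L)
P(l, S) = S*l
W(g) = 4*g/(-14 + g) (W(g) = (g + g*3)/(g - 14) = (g + 3*g)/(-14 + g) = (4*g)/(-14 + g) = 4*g/(-14 + g))
W(-59) - r(61, 40) = 4*(-59)/(-14 - 59) - (-2*40 + 2*61) = 4*(-59)/(-73) - (-80 + 122) = 4*(-59)*(-1/73) - 1*42 = 236/73 - 42 = -2830/73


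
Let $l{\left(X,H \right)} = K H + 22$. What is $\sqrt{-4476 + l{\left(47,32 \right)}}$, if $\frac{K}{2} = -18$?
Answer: $i \sqrt{5606} \approx 74.873 i$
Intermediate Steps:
$K = -36$ ($K = 2 \left(-18\right) = -36$)
$l{\left(X,H \right)} = 22 - 36 H$ ($l{\left(X,H \right)} = - 36 H + 22 = 22 - 36 H$)
$\sqrt{-4476 + l{\left(47,32 \right)}} = \sqrt{-4476 + \left(22 - 1152\right)} = \sqrt{-4476 - 1130} = \sqrt{-5606} = i \sqrt{5606}$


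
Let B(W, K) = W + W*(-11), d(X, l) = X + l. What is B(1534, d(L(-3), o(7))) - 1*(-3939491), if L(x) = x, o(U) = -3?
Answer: 3924151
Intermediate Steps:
B(W, K) = -10*W (B(W, K) = W - 11*W = -10*W)
B(1534, d(L(-3), o(7))) - 1*(-3939491) = -10*1534 - 1*(-3939491) = -15340 + 3939491 = 3924151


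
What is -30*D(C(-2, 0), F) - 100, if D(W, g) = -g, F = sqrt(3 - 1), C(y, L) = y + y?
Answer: -100 + 30*sqrt(2) ≈ -57.574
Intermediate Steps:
C(y, L) = 2*y
F = sqrt(2) ≈ 1.4142
-30*D(C(-2, 0), F) - 100 = -(-30)*sqrt(2) - 100 = 30*sqrt(2) - 100 = -100 + 30*sqrt(2)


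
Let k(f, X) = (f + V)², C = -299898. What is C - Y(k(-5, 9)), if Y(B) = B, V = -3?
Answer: -299962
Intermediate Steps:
k(f, X) = (-3 + f)² (k(f, X) = (f - 3)² = (-3 + f)²)
C - Y(k(-5, 9)) = -299898 - (-3 - 5)² = -299898 - 1*(-8)² = -299898 - 1*64 = -299898 - 64 = -299962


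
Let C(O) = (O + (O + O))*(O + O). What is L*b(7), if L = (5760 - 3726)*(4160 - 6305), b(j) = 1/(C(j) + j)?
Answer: -4362930/301 ≈ -14495.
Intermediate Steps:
C(O) = 6*O**2 (C(O) = (O + 2*O)*(2*O) = (3*O)*(2*O) = 6*O**2)
b(j) = 1/(j + 6*j**2) (b(j) = 1/(6*j**2 + j) = 1/(j + 6*j**2))
L = -4362930 (L = 2034*(-2145) = -4362930)
L*b(7) = -4362930/(7*(1 + 6*7)) = -4362930/(7*(1 + 42)) = -4362930/(7*43) = -4362930*1/301 = -4362930/301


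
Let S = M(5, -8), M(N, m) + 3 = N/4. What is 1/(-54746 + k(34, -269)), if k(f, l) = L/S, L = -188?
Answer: -7/382470 ≈ -1.8302e-5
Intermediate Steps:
M(N, m) = -3 + N/4
S = -7/4 (S = -3 + (¼)*5 = -3 + 5/4 = -7/4 ≈ -1.7500)
k(f, l) = 752/7 (k(f, l) = -188/(-7/4) = -188*(-4/7) = 752/7)
1/(-54746 + k(34, -269)) = 1/(-54746 + 752/7) = 1/(-382470/7) = -7/382470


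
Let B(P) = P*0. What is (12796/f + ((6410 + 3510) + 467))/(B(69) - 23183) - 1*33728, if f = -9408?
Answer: -2708529287/80304 ≈ -33728.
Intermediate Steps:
B(P) = 0
(12796/f + ((6410 + 3510) + 467))/(B(69) - 23183) - 1*33728 = (12796/(-9408) + ((6410 + 3510) + 467))/(0 - 23183) - 1*33728 = (12796*(-1/9408) + (9920 + 467))/(-23183) - 33728 = (-457/336 + 10387)*(-1/23183) - 33728 = (3489575/336)*(-1/23183) - 33728 = -35975/80304 - 33728 = -2708529287/80304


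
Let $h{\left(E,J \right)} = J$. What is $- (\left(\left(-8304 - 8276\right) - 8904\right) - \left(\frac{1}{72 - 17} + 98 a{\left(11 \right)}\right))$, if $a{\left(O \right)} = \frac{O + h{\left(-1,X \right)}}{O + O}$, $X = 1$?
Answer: $\frac{1404561}{55} \approx 25537.0$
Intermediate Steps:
$a{\left(O \right)} = \frac{1 + O}{2 O}$ ($a{\left(O \right)} = \frac{O + 1}{O + O} = \frac{1 + O}{2 O}$)
$- (\left(\left(-8304 - 8276\right) - 8904\right) - \left(\frac{1}{72 - 17} + 98 a{\left(11 \right)}\right)) = - (\left(\left(-8304 - 8276\right) - 8904\right) - \left(\frac{1}{72 - 17} + 98 \frac{1 + 11}{2 \cdot 11}\right)) = - (\left(-16580 - 8904\right) - \left(\frac{1}{55} + 98 \cdot \frac{1}{2} \cdot \frac{1}{11} \cdot 12\right)) = - (-25484 - \left(\frac{1}{55} + 98 \cdot \frac{6}{11}\right)) = - (-25484 - \left(\frac{1}{55} + \frac{588}{11}\right)) = - (-25484 - \frac{2941}{55}) = \left(-1\right) \left(- \frac{1404561}{55}\right) = \frac{1404561}{55}$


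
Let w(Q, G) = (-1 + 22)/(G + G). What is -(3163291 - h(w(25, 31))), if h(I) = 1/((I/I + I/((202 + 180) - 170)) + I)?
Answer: -55727684403/17617 ≈ -3.1633e+6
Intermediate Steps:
w(Q, G) = 21/(2*G) (w(Q, G) = 21/((2*G)) = 21*(1/(2*G)) = 21/(2*G))
h(I) = 1/(1 + 213*I/212) (h(I) = 1/((1 + I/(382 - 170)) + I) = 1/((1 + I/212) + I) = 1/(1 + 213*I/212))
-(3163291 - h(w(25, 31))) = -(3163291 - 212/(212 + 213*((21/2)/31))) = -(3163291 - 212/(212 + 213*((21/2)*(1/31)))) = -(3163291 - 212/(212 + 213*(21/62))) = -(3163291 - 212/(212 + 4473/62)) = -(3163291 - 212/17617/62) = -(3163291 - 212*62/17617) = -(3163291 - 1*13144/17617) = -(3163291 - 13144/17617) = -1*55727684403/17617 = -55727684403/17617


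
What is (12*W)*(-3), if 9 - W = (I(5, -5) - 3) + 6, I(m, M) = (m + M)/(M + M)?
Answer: -216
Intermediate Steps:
I(m, M) = (M + m)/(2*M) (I(m, M) = (M + m)/((2*M)) = (M + m)*(1/(2*M)) = (M + m)/(2*M))
W = 6 (W = 9 - (((½)*(-5 + 5)/(-5) - 3) + 6) = 9 - (((½)*(-⅕)*0 - 3) + 6) = 9 - ((0 - 3) + 6) = 9 - (-3 + 6) = 9 - 1*3 = 9 - 3 = 6)
(12*W)*(-3) = (12*6)*(-3) = 72*(-3) = -216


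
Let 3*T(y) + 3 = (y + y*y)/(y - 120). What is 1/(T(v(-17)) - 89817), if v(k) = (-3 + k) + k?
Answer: -157/14101870 ≈ -1.1133e-5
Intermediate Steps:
v(k) = -3 + 2*k
T(y) = -1 + (y + y²)/(3*(-120 + y)) (T(y) = -1 + ((y + y*y)/(y - 120))/3 = -1 + ((y + y²)/(-120 + y))/3 = -1 + (y + y²)/(3*(-120 + y)))
1/(T(v(-17)) - 89817) = 1/((360 + (-3 + 2*(-17))² - 2*(-3 + 2*(-17)))/(3*(-120 + (-3 + 2*(-17)))) - 89817) = 1/((360 + (-3 - 34)² - 2*(-3 - 34))/(3*(-120 + (-3 - 34))) - 89817) = 1/((360 + (-37)² - 2*(-37))/(3*(-120 - 37)) - 89817) = 1/((⅓)*(360 + 1369 + 74)/(-157) - 89817) = 1/((⅓)*(-1/157)*1803 - 89817) = 1/(-601/157 - 89817) = 1/(-14101870/157) = -157/14101870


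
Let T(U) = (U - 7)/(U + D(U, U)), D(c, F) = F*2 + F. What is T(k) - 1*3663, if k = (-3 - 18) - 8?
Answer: -106218/29 ≈ -3662.7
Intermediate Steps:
k = -29 (k = -21 - 8 = -29)
D(c, F) = 3*F (D(c, F) = 2*F + F = 3*F)
T(U) = (-7 + U)/(4*U) (T(U) = (U - 7)/(U + 3*U) = (-7 + U)/((4*U)) = (-7 + U)*(1/(4*U)) = (-7 + U)/(4*U))
T(k) - 1*3663 = (¼)*(-7 - 29)/(-29) - 1*3663 = (¼)*(-1/29)*(-36) - 3663 = 9/29 - 3663 = -106218/29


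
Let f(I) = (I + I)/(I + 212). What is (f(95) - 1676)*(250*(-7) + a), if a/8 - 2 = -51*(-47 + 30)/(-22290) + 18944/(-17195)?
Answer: 2290875483471564/784439339 ≈ 2.9204e+6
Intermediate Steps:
f(I) = 2*I/(212 + I) (f(I) = (2*I)/(212 + I) = 2*I/(212 + I))
a = 17567108/2555177 (a = 16 + 8*(-51*(-47 + 30)/(-22290) + 18944/(-17195)) = 16 + 8*(-51*(-17)*(-1/22290) + 18944*(-1/17195)) = 16 + 8*(867*(-1/22290) - 18944/17195) = 16 + 8*(-289/7430 - 18944/17195) = 16 + 8*(-5828931/5110354) = 16 - 23315724/2555177 = 17567108/2555177 ≈ 6.8751)
(f(95) - 1676)*(250*(-7) + a) = (2*95/(212 + 95) - 1676)*(250*(-7) + 17567108/2555177) = (2*95/307 - 1676)*(-1750 + 17567108/2555177) = (2*95*(1/307) - 1676)*(-4453992642/2555177) = (190/307 - 1676)*(-4453992642/2555177) = -514342/307*(-4453992642/2555177) = 2290875483471564/784439339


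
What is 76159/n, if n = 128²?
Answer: 76159/16384 ≈ 4.6484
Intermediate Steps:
n = 16384
76159/n = 76159/16384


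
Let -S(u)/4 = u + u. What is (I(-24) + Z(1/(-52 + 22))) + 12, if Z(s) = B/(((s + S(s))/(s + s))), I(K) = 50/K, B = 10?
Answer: 593/84 ≈ 7.0595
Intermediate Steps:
S(u) = -8*u (S(u) = -4*(u + u) = -8*u)
Z(s) = -20/7 (Z(s) = 10/(((s - 8*s)/(s + s))) = 10/(((-7*s)/((2*s)))) = 10/(((-7*s)*(1/(2*s)))) = 10/(-7/2) = 10*(-2/7) = -20/7)
(I(-24) + Z(1/(-52 + 22))) + 12 = (50/(-24) - 20/7) + 12 = (50*(-1/24) - 20/7) + 12 = (-25/12 - 20/7) + 12 = -415/84 + 12 = 593/84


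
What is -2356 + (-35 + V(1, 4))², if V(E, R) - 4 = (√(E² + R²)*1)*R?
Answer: -1123 - 248*√17 ≈ -2145.5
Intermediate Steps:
V(E, R) = 4 + R*√(E² + R²) (V(E, R) = 4 + (√(E² + R²)*1)*R = 4 + √(E² + R²)*R = 4 + R*√(E² + R²))
-2356 + (-35 + V(1, 4))² = -2356 + (-35 + (4 + 4*√(1² + 4²)))² = -2356 + (-35 + (4 + 4*√(1 + 16)))² = -2356 + (-35 + (4 + 4*√17))² = -2356 + (-31 + 4*√17)²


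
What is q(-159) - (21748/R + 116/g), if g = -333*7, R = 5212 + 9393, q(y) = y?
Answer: -5462036953/34044255 ≈ -160.44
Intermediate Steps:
R = 14605
g = -2331
q(-159) - (21748/R + 116/g) = -159 - (21748/14605 + 116/(-2331)) = -159 - (21748*(1/14605) + 116*(-1/2331)) = -159 - (21748/14605 - 116/2331) = -159 - 1*49000408/34044255 = -159 - 49000408/34044255 = -5462036953/34044255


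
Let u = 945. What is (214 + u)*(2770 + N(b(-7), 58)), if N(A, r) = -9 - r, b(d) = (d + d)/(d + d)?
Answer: 3132777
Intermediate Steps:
b(d) = 1 (b(d) = (2*d)/((2*d)) = (2*d)*(1/(2*d)) = 1)
(214 + u)*(2770 + N(b(-7), 58)) = (214 + 945)*(2770 + (-9 - 1*58)) = 1159*(2770 + (-9 - 58)) = 1159*(2770 - 67) = 1159*2703 = 3132777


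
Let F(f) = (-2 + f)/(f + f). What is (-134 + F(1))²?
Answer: 72361/4 ≈ 18090.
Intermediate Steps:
F(f) = (-2 + f)/(2*f) (F(f) = (-2 + f)/((2*f)) = (-2 + f)*(1/(2*f)) = (-2 + f)/(2*f))
(-134 + F(1))² = (-134 + (½)*(-2 + 1)/1)² = (-134 + (½)*1*(-1))² = (-134 - ½)² = (-269/2)² = 72361/4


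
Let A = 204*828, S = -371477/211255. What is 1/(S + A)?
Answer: 211255/35683133083 ≈ 5.9203e-6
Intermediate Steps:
S = -371477/211255 (S = -371477*1/211255 = -371477/211255 ≈ -1.7584)
A = 168912
1/(S + A) = 1/(-371477/211255 + 168912) = 1/(35683133083/211255) = 211255/35683133083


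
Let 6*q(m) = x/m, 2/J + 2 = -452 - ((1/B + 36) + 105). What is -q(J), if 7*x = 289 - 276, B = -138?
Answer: 1067417/11592 ≈ 92.082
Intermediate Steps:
x = 13/7 (x = (289 - 276)/7 = (⅐)*13 = 13/7 ≈ 1.8571)
J = -276/82109 (J = 2/(-2 + (-452 - ((1/(-138) + 36) + 105))) = 2/(-2 + (-452 - ((-1/138 + 36) + 105))) = 2/(-2 + (-452 - (4967/138 + 105))) = 2/(-2 + (-452 - 1*19457/138)) = 2/(-2 + (-452 - 19457/138)) = 2/(-2 - 81833/138) = 2/(-82109/138) = 2*(-138/82109) = -276/82109 ≈ -0.0033614)
q(m) = 13/(42*m) (q(m) = (13/(7*m))/6 = 13/(42*m))
-q(J) = -13/(42*(-276/82109)) = -13*(-82109)/(42*276) = -1*(-1067417/11592) = 1067417/11592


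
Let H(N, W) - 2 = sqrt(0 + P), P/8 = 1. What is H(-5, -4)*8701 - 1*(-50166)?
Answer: 67568 + 17402*sqrt(2) ≈ 92178.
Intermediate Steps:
P = 8 (P = 8*1 = 8)
H(N, W) = 2 + 2*sqrt(2) (H(N, W) = 2 + sqrt(0 + 8) = 2 + sqrt(8) = 2 + 2*sqrt(2))
H(-5, -4)*8701 - 1*(-50166) = (2 + 2*sqrt(2))*8701 - 1*(-50166) = (17402 + 17402*sqrt(2)) + 50166 = 67568 + 17402*sqrt(2)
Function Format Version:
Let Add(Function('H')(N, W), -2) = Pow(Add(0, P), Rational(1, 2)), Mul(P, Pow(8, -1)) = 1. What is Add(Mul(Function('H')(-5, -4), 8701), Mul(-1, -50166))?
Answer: Add(67568, Mul(17402, Pow(2, Rational(1, 2)))) ≈ 92178.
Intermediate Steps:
P = 8 (P = Mul(8, 1) = 8)
Function('H')(N, W) = Add(2, Mul(2, Pow(2, Rational(1, 2)))) (Function('H')(N, W) = Add(2, Pow(Add(0, 8), Rational(1, 2))) = Add(2, Pow(8, Rational(1, 2))) = Add(2, Mul(2, Pow(2, Rational(1, 2)))))
Add(Mul(Function('H')(-5, -4), 8701), Mul(-1, -50166)) = Add(Mul(Add(2, Mul(2, Pow(2, Rational(1, 2)))), 8701), Mul(-1, -50166)) = Add(Add(17402, Mul(17402, Pow(2, Rational(1, 2)))), 50166) = Add(67568, Mul(17402, Pow(2, Rational(1, 2))))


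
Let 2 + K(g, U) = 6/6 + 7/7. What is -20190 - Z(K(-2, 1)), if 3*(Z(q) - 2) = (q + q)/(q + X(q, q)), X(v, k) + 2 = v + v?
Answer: -20192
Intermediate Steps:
K(g, U) = 0 (K(g, U) = -2 + (6/6 + 7/7) = -2 + (6*(1/6) + 7*(1/7)) = -2 + (1 + 1) = -2 + 2 = 0)
X(v, k) = -2 + 2*v (X(v, k) = -2 + (v + v) = -2 + 2*v)
Z(q) = 2 + 2*q/(3*(-2 + 3*q)) (Z(q) = 2 + ((q + q)/(q + (-2 + 2*q)))/3 = 2 + ((2*q)/(-2 + 3*q))/3 = 2 + (2*q/(-2 + 3*q))/3 = 2 + 2*q/(3*(-2 + 3*q)))
-20190 - Z(K(-2, 1)) = -20190 - 4*(-3 + 5*0)/(3*(-2 + 3*0)) = -20190 - 4*(-3 + 0)/(3*(-2 + 0)) = -20190 - 4*(-3)/(3*(-2)) = -20190 - 4*(-1)*(-3)/(3*2) = -20190 - 1*2 = -20190 - 2 = -20192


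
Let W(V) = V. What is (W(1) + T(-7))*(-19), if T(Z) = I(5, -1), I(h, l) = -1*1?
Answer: 0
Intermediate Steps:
I(h, l) = -1
T(Z) = -1
(W(1) + T(-7))*(-19) = (1 - 1)*(-19) = 0*(-19) = 0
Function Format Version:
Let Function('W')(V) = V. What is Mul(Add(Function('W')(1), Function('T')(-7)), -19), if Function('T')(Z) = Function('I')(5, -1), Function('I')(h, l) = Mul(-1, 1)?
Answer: 0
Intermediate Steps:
Function('I')(h, l) = -1
Function('T')(Z) = -1
Mul(Add(Function('W')(1), Function('T')(-7)), -19) = Mul(Add(1, -1), -19) = Mul(0, -19) = 0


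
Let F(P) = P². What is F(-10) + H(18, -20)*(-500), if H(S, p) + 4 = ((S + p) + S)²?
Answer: -125900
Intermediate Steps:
H(S, p) = -4 + (p + 2*S)² (H(S, p) = -4 + ((S + p) + S)² = -4 + (p + 2*S)²)
F(-10) + H(18, -20)*(-500) = (-10)² + (-4 + (-20 + 2*18)²)*(-500) = 100 + (-4 + (-20 + 36)²)*(-500) = 100 + (-4 + 16²)*(-500) = 100 + (-4 + 256)*(-500) = 100 + 252*(-500) = 100 - 126000 = -125900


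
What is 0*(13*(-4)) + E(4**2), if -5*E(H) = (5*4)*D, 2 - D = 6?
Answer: 16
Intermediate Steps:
D = -4 (D = 2 - 1*6 = 2 - 6 = -4)
E(H) = 16 (E(H) = -5*4*(-4)/5 = -4*(-4) = -1/5*(-80) = 16)
0*(13*(-4)) + E(4**2) = 0*(13*(-4)) + 16 = 0*(-52) + 16 = 0 + 16 = 16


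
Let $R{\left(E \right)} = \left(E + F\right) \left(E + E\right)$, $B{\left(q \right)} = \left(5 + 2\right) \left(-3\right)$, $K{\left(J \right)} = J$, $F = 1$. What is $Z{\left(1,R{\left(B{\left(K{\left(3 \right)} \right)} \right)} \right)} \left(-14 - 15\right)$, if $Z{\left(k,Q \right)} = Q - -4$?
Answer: $-24476$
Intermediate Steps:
$B{\left(q \right)} = -21$ ($B{\left(q \right)} = 7 \left(-3\right) = -21$)
$R{\left(E \right)} = 2 E \left(1 + E\right)$ ($R{\left(E \right)} = \left(E + 1\right) \left(E + E\right) = \left(1 + E\right) 2 E = 2 E \left(1 + E\right)$)
$Z{\left(k,Q \right)} = 4 + Q$ ($Z{\left(k,Q \right)} = Q + 4 = 4 + Q$)
$Z{\left(1,R{\left(B{\left(K{\left(3 \right)} \right)} \right)} \right)} \left(-14 - 15\right) = \left(4 + 2 \left(-21\right) \left(1 - 21\right)\right) \left(-14 - 15\right) = \left(4 + 2 \left(-21\right) \left(-20\right)\right) \left(-29\right) = \left(4 + 840\right) \left(-29\right) = 844 \left(-29\right) = -24476$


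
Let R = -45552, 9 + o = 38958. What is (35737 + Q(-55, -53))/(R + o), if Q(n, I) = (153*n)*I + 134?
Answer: -160622/2201 ≈ -72.977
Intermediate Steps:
Q(n, I) = 134 + 153*I*n (Q(n, I) = 153*I*n + 134 = 134 + 153*I*n)
o = 38949 (o = -9 + 38958 = 38949)
(35737 + Q(-55, -53))/(R + o) = (35737 + (134 + 153*(-53)*(-55)))/(-45552 + 38949) = (35737 + (134 + 445995))/(-6603) = (35737 + 446129)*(-1/6603) = 481866*(-1/6603) = -160622/2201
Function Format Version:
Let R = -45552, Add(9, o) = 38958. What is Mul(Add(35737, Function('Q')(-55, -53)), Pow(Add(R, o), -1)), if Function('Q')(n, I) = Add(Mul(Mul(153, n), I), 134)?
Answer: Rational(-160622, 2201) ≈ -72.977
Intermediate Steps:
Function('Q')(n, I) = Add(134, Mul(153, I, n)) (Function('Q')(n, I) = Add(Mul(153, I, n), 134) = Add(134, Mul(153, I, n)))
o = 38949 (o = Add(-9, 38958) = 38949)
Mul(Add(35737, Function('Q')(-55, -53)), Pow(Add(R, o), -1)) = Mul(Add(35737, Add(134, Mul(153, -53, -55))), Pow(Add(-45552, 38949), -1)) = Mul(Add(35737, Add(134, 445995)), Pow(-6603, -1)) = Mul(Add(35737, 446129), Rational(-1, 6603)) = Mul(481866, Rational(-1, 6603)) = Rational(-160622, 2201)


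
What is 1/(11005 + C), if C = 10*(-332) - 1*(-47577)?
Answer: 1/55262 ≈ 1.8096e-5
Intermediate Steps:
C = 44257 (C = -3320 + 47577 = 44257)
1/(11005 + C) = 1/(11005 + 44257) = 1/55262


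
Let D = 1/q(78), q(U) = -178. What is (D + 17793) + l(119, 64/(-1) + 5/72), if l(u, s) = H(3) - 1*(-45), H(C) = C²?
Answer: 3176765/178 ≈ 17847.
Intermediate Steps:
D = -1/178 (D = 1/(-178) = -1/178 ≈ -0.0056180)
l(u, s) = 54 (l(u, s) = 3² - 1*(-45) = 9 + 45 = 54)
(D + 17793) + l(119, 64/(-1) + 5/72) = (-1/178 + 17793) + 54 = 3167153/178 + 54 = 3176765/178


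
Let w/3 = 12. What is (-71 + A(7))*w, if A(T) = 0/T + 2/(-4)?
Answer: -2574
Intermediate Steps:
A(T) = -½ (A(T) = 0 + 2*(-¼) = 0 - ½ = -½)
w = 36 (w = 3*12 = 36)
(-71 + A(7))*w = (-71 - ½)*36 = -143/2*36 = -2574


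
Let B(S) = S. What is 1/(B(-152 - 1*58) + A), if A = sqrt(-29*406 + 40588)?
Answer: -105/7643 - sqrt(28814)/15286 ≈ -0.024843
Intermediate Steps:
A = sqrt(28814) (A = sqrt(-11774 + 40588) = sqrt(28814) ≈ 169.75)
1/(B(-152 - 1*58) + A) = 1/((-152 - 1*58) + sqrt(28814)) = 1/((-152 - 58) + sqrt(28814)) = 1/(-210 + sqrt(28814))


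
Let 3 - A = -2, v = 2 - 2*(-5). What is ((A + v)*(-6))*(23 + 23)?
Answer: -4692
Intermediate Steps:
v = 12 (v = 2 + 10 = 12)
A = 5 (A = 3 - 1*(-2) = 3 + 2 = 5)
((A + v)*(-6))*(23 + 23) = ((5 + 12)*(-6))*(23 + 23) = (17*(-6))*46 = -102*46 = -4692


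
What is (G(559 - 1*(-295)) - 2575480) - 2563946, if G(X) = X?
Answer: -5138572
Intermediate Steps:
(G(559 - 1*(-295)) - 2575480) - 2563946 = ((559 - 1*(-295)) - 2575480) - 2563946 = ((559 + 295) - 2575480) - 2563946 = (854 - 2575480) - 2563946 = -2574626 - 2563946 = -5138572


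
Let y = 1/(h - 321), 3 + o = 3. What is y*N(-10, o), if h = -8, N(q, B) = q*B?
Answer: 0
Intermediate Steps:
o = 0 (o = -3 + 3 = 0)
N(q, B) = B*q
y = -1/329 (y = 1/(-8 - 321) = 1/(-329) = -1/329 ≈ -0.0030395)
y*N(-10, o) = -0*(-10) = -1/329*0 = 0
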